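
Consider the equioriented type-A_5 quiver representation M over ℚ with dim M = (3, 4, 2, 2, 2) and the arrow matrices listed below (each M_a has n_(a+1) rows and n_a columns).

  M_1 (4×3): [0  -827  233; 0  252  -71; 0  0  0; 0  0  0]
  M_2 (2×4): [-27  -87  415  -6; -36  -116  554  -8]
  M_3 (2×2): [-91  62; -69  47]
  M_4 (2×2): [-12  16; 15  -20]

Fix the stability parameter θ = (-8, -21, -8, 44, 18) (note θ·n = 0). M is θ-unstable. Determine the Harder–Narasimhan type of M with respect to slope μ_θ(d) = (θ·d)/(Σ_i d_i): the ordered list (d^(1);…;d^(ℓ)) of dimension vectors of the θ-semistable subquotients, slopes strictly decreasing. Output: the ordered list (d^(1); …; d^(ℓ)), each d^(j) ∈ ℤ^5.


Barcode: M ≅ I[1,1], I[1,2], I[1,5], I[2,2], I[2,4], I[5,5]. HN layers by μ_θ (6 steps, strictly decreasing):
  μ^(1)=44; μ^(2)=31; μ^(3)=18; μ^(4)=-8; μ^(5)=-29/2; μ^(6)=-21

((0, 0, 0, 1, 0); (0, 0, 0, 1, 1); (0, 0, 0, 0, 1); (1, 0, 2, 0, 0); (2, 2, 0, 0, 0); (0, 2, 0, 0, 0))


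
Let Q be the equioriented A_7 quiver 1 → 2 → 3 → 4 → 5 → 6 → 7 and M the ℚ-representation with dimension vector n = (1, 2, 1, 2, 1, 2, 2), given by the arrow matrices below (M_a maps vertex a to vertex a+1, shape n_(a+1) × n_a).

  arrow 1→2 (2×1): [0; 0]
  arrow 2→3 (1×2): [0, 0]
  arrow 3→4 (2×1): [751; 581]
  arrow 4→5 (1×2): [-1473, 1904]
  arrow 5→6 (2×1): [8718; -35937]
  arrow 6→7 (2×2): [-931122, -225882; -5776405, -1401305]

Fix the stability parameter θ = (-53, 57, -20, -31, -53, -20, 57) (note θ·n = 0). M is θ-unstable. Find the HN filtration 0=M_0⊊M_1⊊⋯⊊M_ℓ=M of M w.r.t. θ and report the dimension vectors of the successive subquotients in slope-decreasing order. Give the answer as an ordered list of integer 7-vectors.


Via rank(M_{q-1}∘⋯∘M_p): M ≅ I[1,1], I[2,2]^2, I[3,7], I[4,4], I[6,6], I[7,7].
μ_θ-semistable layers: μ^(1)=57; μ^(2)=-20; μ^(3)=-31; μ^(4)=-104/3; μ^(5)=-53

((0, 2, 0, 0, 0, 0, 2); (0, 0, 0, 0, 0, 2, 0); (0, 0, 0, 1, 0, 0, 0); (0, 0, 1, 1, 1, 0, 0); (1, 0, 0, 0, 0, 0, 0))


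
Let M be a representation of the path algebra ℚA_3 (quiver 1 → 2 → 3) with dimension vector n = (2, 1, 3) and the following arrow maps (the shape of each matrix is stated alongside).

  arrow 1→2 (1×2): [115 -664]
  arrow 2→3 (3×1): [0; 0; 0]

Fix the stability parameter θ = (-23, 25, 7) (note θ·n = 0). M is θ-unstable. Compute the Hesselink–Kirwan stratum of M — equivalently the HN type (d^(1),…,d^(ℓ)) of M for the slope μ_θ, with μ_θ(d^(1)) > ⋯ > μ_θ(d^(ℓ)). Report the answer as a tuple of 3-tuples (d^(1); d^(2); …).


Barcode: M ≅ I[1,1], I[1,2], I[3,3]^3. HN layers by μ_θ (3 steps, strictly decreasing):
  μ^(1)=25; μ^(2)=7; μ^(3)=-23

((0, 1, 0); (0, 0, 3); (2, 0, 0))


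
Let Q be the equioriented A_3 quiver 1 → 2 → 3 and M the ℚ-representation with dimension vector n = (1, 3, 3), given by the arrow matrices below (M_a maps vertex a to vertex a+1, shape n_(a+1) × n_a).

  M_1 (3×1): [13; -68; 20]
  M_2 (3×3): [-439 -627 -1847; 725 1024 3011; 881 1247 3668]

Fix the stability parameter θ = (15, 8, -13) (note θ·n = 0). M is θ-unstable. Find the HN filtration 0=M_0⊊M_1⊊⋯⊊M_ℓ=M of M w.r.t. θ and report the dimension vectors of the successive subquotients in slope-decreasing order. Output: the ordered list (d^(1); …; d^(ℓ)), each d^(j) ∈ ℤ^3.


Interval decomposition of M: I[1,3], I[2,3]^2.
HN type (ℓ=2): μ^(1)=10/3; μ^(2)=-5/2

((1, 1, 1); (0, 2, 2))


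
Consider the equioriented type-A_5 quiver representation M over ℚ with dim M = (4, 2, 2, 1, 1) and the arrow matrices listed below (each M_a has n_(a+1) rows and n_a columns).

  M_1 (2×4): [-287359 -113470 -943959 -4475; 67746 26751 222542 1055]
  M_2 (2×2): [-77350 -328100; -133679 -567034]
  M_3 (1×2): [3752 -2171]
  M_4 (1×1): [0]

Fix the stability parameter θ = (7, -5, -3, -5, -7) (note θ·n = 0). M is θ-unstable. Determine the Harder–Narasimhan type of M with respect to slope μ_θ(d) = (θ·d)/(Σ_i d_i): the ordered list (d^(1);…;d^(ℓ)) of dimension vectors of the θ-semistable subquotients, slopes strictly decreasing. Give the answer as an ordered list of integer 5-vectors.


Interval decomposition of M: I[1,1]^2, I[1,2], I[1,4], I[3,3], I[5,5].
HN type (ℓ=5): μ^(1)=7; μ^(2)=1; μ^(3)=-3/2; μ^(4)=-3; μ^(5)=-7

((2, 0, 0, 0, 0); (1, 1, 0, 0, 0); (1, 1, 1, 1, 0); (0, 0, 1, 0, 0); (0, 0, 0, 0, 1))


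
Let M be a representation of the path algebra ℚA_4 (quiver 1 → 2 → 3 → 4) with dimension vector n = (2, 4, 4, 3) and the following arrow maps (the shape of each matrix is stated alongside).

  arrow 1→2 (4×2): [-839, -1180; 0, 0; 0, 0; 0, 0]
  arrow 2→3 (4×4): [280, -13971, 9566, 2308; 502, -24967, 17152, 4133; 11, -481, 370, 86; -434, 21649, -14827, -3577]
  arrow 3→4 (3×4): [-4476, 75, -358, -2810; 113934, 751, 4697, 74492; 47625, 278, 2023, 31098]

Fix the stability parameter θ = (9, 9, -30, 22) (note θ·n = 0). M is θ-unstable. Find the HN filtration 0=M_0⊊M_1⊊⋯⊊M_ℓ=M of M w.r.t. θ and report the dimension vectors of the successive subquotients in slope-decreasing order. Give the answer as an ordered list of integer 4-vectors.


Barcode: M ≅ I[1,1], I[1,4], I[2,3], I[2,4]^2. HN layers by μ_θ (4 steps, strictly decreasing):
  μ^(1)=22; μ^(2)=9; μ^(3)=-4; μ^(4)=-21/2

((0, 0, 0, 3); (1, 0, 0, 0); (1, 1, 1, 0); (0, 3, 3, 0))


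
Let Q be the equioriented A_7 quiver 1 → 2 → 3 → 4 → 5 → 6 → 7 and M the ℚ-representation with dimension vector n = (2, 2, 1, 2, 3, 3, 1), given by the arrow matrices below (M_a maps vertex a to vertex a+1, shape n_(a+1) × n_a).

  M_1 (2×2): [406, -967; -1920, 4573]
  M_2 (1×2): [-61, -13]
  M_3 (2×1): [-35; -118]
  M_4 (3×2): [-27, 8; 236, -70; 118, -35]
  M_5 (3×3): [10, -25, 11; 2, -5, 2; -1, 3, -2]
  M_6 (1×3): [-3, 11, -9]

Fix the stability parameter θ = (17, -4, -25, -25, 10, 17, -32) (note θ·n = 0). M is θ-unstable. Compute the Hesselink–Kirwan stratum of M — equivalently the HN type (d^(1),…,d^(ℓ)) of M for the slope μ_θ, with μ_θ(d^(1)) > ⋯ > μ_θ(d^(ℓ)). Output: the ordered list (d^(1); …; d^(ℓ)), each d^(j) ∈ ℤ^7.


Interval decomposition of M: I[1,2], I[1,7], I[4,6], I[5,6].
HN type (ℓ=6): μ^(1)=17; μ^(2)=10; μ^(3)=13/2; μ^(4)=-5/3; μ^(5)=-37/4; μ^(6)=-25

((0, 0, 0, 0, 0, 2, 0); (0, 0, 0, 0, 2, 0, 0); (1, 1, 0, 0, 0, 0, 0); (0, 0, 0, 0, 1, 1, 1); (1, 1, 1, 1, 0, 0, 0); (0, 0, 0, 1, 0, 0, 0))


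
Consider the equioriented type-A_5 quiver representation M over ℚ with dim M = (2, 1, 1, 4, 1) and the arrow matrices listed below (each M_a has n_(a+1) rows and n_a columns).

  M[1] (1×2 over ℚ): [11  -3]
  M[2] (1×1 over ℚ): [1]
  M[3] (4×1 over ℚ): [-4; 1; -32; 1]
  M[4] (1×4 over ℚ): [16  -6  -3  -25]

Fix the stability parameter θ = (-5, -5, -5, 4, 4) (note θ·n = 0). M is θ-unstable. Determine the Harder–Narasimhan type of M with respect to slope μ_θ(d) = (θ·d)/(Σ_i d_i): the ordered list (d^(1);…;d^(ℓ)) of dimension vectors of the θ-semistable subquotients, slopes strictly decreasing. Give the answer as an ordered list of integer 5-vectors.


Via rank(M_{q-1}∘⋯∘M_p): M ≅ I[1,1], I[1,5], I[4,4]^3.
μ_θ-semistable layers: μ^(1)=4; μ^(2)=-5

((0, 0, 0, 4, 1); (2, 1, 1, 0, 0))


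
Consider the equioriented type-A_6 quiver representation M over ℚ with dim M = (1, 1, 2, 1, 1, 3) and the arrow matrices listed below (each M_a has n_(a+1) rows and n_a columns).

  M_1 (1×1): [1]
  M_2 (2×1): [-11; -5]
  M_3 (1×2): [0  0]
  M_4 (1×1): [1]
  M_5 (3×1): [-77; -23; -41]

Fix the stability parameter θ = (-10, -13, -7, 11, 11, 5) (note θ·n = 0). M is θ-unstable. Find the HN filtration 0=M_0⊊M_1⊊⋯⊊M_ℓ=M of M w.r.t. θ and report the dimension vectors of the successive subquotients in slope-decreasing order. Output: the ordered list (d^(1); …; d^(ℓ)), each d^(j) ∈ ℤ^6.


Via rank(M_{q-1}∘⋯∘M_p): M ≅ I[1,3], I[3,3], I[4,6], I[6,6]^2.
μ_θ-semistable layers: μ^(1)=9; μ^(2)=5; μ^(3)=-7; μ^(4)=-23/2

((0, 0, 0, 1, 1, 1); (0, 0, 0, 0, 0, 2); (0, 0, 2, 0, 0, 0); (1, 1, 0, 0, 0, 0))


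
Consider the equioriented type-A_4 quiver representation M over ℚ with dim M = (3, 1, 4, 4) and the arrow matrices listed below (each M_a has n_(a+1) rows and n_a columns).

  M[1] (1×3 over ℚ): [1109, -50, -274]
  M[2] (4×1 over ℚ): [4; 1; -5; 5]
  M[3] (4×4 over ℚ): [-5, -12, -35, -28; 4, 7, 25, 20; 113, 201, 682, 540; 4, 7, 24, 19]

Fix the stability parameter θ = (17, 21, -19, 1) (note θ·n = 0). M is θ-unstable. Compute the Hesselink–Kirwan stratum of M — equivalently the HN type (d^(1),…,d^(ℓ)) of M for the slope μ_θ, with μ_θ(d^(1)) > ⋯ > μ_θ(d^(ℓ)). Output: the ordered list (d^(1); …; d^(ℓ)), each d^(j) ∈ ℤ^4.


Via rank(M_{q-1}∘⋯∘M_p): M ≅ I[1,1]^2, I[1,4], I[3,3], I[3,4]^2, I[4,4].
μ_θ-semistable layers: μ^(1)=17; μ^(2)=5; μ^(3)=1; μ^(4)=-19

((2, 0, 0, 0); (1, 1, 1, 1); (0, 0, 0, 3); (0, 0, 3, 0))


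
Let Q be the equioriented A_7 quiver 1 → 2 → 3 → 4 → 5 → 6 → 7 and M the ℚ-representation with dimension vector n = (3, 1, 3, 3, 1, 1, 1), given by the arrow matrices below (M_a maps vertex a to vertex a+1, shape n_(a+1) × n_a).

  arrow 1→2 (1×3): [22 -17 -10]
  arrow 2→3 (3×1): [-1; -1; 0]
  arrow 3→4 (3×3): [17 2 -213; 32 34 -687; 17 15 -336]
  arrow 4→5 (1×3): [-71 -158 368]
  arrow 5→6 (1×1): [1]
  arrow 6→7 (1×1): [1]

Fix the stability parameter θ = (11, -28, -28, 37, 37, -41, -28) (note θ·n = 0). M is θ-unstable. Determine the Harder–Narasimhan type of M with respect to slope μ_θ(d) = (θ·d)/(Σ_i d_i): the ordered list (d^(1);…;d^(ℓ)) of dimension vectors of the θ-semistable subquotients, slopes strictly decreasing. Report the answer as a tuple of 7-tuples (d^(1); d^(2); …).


Interval decomposition of M: I[1,1]^2, I[1,7], I[3,4]^2.
HN type (ℓ=5): μ^(1)=37; μ^(2)=11; μ^(3)=5/4; μ^(4)=-15; μ^(5)=-28

((0, 0, 0, 2, 0, 0, 0); (2, 0, 0, 0, 0, 0, 0); (0, 0, 0, 1, 1, 1, 1); (1, 1, 1, 0, 0, 0, 0); (0, 0, 2, 0, 0, 0, 0))


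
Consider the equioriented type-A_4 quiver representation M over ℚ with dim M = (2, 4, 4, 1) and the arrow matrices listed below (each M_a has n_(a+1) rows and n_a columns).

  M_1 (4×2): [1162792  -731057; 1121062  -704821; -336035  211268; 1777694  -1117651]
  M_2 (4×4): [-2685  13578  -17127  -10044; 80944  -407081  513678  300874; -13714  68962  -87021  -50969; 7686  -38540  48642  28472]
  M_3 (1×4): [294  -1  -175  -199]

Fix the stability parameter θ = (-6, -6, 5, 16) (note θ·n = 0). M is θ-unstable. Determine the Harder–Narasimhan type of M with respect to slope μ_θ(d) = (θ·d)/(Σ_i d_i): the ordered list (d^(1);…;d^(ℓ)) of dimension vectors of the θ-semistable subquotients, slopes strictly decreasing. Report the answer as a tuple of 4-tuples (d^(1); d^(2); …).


Via rank(M_{q-1}∘⋯∘M_p): M ≅ I[1,3], I[1,4], I[2,2], I[2,3], I[3,3].
μ_θ-semistable layers: μ^(1)=16; μ^(2)=5; μ^(3)=-6

((0, 0, 0, 1); (0, 0, 4, 0); (2, 4, 0, 0))


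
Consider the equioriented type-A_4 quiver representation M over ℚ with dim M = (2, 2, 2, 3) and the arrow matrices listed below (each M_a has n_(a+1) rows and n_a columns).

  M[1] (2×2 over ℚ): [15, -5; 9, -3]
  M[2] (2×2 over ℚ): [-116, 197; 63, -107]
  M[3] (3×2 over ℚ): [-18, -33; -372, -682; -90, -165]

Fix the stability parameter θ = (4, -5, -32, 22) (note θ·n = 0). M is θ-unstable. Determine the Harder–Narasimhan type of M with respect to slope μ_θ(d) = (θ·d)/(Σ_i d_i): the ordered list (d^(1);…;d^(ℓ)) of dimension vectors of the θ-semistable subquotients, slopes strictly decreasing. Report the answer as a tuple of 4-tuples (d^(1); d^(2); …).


Via rank(M_{q-1}∘⋯∘M_p): M ≅ I[1,1], I[1,3], I[2,4], I[4,4]^2.
μ_θ-semistable layers: μ^(1)=22; μ^(2)=4; μ^(3)=-11; μ^(4)=-37/2

((0, 0, 0, 3); (1, 0, 0, 0); (1, 1, 1, 0); (0, 1, 1, 0))


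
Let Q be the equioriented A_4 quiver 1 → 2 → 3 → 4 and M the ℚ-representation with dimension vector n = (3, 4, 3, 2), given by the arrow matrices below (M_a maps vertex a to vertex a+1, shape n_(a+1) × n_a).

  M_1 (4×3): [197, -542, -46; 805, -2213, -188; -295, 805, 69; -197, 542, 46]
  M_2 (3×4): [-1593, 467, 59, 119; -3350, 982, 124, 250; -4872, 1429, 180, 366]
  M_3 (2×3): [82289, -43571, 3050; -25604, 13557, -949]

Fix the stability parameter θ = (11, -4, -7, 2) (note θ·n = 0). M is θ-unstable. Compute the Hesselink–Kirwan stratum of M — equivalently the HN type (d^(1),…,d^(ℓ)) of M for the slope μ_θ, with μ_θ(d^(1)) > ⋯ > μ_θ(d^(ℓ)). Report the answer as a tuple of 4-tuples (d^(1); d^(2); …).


Interval decomposition of M: I[1,3], I[1,4]^2, I[2,2].
HN type (ℓ=3): μ^(1)=2; μ^(2)=0; μ^(3)=-4

((0, 0, 0, 2); (3, 3, 3, 0); (0, 1, 0, 0))


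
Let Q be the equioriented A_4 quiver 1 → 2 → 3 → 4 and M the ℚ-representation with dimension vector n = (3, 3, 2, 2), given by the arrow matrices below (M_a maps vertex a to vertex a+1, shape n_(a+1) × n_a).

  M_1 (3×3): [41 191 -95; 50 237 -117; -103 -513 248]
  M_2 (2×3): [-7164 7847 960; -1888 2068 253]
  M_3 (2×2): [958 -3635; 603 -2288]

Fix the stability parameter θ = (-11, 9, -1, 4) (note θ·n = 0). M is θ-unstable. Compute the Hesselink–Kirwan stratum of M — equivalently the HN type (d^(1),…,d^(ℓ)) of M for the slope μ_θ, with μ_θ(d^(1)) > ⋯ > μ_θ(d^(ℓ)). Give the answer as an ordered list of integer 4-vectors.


Interval decomposition of M: I[1,2], I[1,4]^2.
HN type (ℓ=3): μ^(1)=9; μ^(2)=4; μ^(3)=-11

((0, 1, 0, 0); (0, 2, 2, 2); (3, 0, 0, 0))


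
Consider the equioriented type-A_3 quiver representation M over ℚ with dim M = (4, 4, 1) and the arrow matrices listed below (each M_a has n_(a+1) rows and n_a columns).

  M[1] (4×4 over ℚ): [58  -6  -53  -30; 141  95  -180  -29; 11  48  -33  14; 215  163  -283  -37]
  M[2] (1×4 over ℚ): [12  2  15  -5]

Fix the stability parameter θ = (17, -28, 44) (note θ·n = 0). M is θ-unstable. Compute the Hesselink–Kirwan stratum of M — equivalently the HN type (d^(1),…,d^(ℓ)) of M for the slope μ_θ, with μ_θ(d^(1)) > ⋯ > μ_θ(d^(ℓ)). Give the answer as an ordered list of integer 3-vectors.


Via rank(M_{q-1}∘⋯∘M_p): M ≅ I[1,1], I[1,2]^2, I[1,3], I[2,2].
μ_θ-semistable layers: μ^(1)=44; μ^(2)=17; μ^(3)=-11/2; μ^(4)=-28

((0, 0, 1); (1, 0, 0); (3, 3, 0); (0, 1, 0))


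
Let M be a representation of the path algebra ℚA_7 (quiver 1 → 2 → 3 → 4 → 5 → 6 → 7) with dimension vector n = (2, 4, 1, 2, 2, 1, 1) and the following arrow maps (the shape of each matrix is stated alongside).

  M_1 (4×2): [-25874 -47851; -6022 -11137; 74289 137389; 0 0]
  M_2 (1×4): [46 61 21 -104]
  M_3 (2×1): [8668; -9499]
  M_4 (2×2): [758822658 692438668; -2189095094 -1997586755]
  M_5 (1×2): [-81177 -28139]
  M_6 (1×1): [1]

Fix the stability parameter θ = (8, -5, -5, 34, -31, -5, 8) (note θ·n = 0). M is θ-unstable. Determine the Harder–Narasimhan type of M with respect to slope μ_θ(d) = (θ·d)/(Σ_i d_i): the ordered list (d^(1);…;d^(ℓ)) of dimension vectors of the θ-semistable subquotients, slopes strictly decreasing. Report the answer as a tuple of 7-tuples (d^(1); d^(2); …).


Interval decomposition of M: I[1,2], I[1,7], I[2,2]^2, I[4,5].
HN type (ℓ=4): μ^(1)=8; μ^(2)=3/2; μ^(3)=-2/3; μ^(4)=-5

((0, 0, 0, 0, 0, 0, 1); (1, 1, 0, 1, 1, 0, 0); (1, 1, 1, 1, 1, 1, 0); (0, 2, 0, 0, 0, 0, 0))


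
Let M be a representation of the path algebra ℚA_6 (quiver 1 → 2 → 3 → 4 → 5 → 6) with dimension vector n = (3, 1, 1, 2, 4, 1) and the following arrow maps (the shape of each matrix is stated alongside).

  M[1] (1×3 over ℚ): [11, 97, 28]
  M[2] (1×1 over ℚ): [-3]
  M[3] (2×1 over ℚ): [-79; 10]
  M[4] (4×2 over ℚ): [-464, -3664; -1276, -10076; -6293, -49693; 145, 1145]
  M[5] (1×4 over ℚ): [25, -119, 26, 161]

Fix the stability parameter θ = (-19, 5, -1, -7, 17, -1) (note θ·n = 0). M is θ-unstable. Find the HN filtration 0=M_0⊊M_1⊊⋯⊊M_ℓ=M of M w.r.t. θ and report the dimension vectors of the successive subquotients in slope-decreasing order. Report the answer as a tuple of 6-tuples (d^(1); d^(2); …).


Barcode: M ≅ I[1,1]^2, I[1,6], I[4,4], I[5,5]^3. HN layers by μ_θ (5 steps, strictly decreasing):
  μ^(1)=17; μ^(2)=8; μ^(3)=-1; μ^(4)=-7; μ^(5)=-19

((0, 0, 0, 0, 3, 0); (0, 0, 0, 0, 1, 1); (0, 1, 1, 1, 0, 0); (0, 0, 0, 1, 0, 0); (3, 0, 0, 0, 0, 0))


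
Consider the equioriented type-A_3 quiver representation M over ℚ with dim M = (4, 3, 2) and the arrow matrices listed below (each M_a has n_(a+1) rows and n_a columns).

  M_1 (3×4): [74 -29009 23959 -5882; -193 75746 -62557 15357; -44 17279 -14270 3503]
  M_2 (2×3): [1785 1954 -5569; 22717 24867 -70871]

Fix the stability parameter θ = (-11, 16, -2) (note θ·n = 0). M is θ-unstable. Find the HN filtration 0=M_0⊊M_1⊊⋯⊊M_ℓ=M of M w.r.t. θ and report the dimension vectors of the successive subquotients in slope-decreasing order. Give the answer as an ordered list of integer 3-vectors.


Via rank(M_{q-1}∘⋯∘M_p): M ≅ I[1,1], I[1,2], I[1,3]^2.
μ_θ-semistable layers: μ^(1)=16; μ^(2)=7; μ^(3)=-11

((0, 1, 0); (0, 2, 2); (4, 0, 0))


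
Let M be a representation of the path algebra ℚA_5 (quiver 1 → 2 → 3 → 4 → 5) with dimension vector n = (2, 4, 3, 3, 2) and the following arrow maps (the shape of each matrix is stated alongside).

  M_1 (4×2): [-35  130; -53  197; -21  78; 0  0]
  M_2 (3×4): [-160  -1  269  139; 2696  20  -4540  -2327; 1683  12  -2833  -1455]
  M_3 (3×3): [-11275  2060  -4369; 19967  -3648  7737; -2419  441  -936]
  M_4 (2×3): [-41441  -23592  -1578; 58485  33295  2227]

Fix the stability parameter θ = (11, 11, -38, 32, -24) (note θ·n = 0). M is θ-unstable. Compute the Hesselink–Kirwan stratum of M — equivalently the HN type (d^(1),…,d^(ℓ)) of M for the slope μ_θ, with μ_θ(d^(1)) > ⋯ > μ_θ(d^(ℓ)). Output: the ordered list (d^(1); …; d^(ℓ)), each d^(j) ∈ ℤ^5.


Via rank(M_{q-1}∘⋯∘M_p): M ≅ I[1,2], I[1,5], I[2,3], I[2,5], I[4,4].
μ_θ-semistable layers: μ^(1)=32; μ^(2)=11; μ^(3)=4; μ^(4)=-16/3; μ^(5)=-27/2

((0, 0, 0, 1, 0); (1, 1, 0, 0, 0); (0, 0, 0, 2, 2); (1, 1, 1, 0, 0); (0, 2, 2, 0, 0))


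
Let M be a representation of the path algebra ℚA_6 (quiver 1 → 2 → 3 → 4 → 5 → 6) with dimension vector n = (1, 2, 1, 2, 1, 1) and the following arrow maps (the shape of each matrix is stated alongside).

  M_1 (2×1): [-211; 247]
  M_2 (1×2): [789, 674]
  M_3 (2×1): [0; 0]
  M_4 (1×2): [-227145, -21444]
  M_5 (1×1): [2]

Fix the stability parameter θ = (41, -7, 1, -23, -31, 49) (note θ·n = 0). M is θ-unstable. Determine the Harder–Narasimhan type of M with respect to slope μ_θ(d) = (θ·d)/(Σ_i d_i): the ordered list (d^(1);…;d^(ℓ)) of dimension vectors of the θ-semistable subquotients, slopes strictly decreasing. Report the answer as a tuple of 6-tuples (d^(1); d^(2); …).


Via rank(M_{q-1}∘⋯∘M_p): M ≅ I[1,3], I[2,2], I[4,4], I[4,6].
μ_θ-semistable layers: μ^(1)=49; μ^(2)=35/3; μ^(3)=-7; μ^(4)=-23; μ^(5)=-27

((0, 0, 0, 0, 0, 1); (1, 1, 1, 0, 0, 0); (0, 1, 0, 0, 0, 0); (0, 0, 0, 1, 0, 0); (0, 0, 0, 1, 1, 0))


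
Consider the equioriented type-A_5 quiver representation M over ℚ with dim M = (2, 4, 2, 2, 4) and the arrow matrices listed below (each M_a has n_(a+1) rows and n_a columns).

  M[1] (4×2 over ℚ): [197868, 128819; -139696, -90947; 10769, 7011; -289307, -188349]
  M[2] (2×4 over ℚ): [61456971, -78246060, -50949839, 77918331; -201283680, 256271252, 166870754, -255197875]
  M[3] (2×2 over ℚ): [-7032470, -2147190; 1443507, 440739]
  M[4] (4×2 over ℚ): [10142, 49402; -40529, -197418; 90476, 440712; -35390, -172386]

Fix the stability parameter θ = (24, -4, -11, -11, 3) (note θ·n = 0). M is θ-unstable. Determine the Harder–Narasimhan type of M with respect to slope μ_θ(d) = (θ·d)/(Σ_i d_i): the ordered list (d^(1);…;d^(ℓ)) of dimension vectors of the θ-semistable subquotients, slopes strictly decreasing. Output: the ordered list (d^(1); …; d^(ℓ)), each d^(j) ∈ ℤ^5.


Via rank(M_{q-1}∘⋯∘M_p): M ≅ I[1,3], I[1,5], I[2,2]^2, I[4,5], I[5,5]^2.
μ_θ-semistable layers: μ^(1)=3; μ^(2)=-1/2; μ^(3)=-4; μ^(4)=-11

((1, 1, 1, 0, 4); (1, 1, 1, 1, 0); (0, 2, 0, 0, 0); (0, 0, 0, 1, 0))


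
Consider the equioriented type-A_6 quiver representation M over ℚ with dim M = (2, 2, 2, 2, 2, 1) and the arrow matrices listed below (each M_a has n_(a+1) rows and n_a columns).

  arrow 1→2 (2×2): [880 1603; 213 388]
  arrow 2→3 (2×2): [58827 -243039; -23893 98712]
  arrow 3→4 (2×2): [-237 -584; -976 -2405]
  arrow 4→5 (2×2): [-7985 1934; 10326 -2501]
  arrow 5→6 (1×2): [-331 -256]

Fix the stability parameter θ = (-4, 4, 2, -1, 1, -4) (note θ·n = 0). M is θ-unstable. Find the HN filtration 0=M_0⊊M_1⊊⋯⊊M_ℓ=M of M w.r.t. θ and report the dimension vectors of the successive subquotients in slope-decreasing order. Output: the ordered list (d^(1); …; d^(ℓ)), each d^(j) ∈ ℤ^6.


Interval decomposition of M: I[1,5], I[1,6].
HN type (ℓ=3): μ^(1)=3/2; μ^(2)=2/5; μ^(3)=-4

((0, 1, 1, 1, 1, 0); (0, 1, 1, 1, 1, 1); (2, 0, 0, 0, 0, 0))


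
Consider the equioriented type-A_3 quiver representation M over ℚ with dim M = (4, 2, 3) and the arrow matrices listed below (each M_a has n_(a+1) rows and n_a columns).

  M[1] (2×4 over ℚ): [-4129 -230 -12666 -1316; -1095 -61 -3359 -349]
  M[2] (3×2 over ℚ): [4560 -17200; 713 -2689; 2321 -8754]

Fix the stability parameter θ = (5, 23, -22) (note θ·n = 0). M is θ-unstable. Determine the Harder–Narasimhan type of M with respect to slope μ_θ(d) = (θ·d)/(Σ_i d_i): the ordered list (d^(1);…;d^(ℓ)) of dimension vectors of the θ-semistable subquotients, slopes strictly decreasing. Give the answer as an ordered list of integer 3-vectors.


Barcode: M ≅ I[1,1]^2, I[1,3]^2, I[3,3]. HN layers by μ_θ (3 steps, strictly decreasing):
  μ^(1)=5; μ^(2)=2; μ^(3)=-22

((2, 0, 0); (2, 2, 2); (0, 0, 1))


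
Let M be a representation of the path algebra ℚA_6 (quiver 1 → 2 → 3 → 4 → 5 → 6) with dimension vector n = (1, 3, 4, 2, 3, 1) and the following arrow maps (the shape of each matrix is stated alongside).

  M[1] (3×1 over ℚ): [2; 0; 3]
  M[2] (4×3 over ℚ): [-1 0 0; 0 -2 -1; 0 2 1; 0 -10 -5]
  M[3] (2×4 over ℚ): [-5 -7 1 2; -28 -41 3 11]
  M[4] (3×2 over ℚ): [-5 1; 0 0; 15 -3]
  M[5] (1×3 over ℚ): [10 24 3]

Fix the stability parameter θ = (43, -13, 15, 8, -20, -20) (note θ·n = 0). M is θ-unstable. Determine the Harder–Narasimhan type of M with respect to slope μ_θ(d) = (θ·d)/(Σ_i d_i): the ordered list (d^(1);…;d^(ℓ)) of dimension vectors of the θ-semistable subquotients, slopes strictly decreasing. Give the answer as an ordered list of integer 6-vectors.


Interval decomposition of M: I[1,6], I[2,2], I[2,4], I[3,3]^2, I[5,5]^2.
HN type (ℓ=5): μ^(1)=15; μ^(2)=23/2; μ^(3)=13/6; μ^(4)=-13; μ^(5)=-20

((0, 0, 2, 0, 0, 0); (0, 0, 1, 1, 0, 0); (1, 1, 1, 1, 1, 1); (0, 2, 0, 0, 0, 0); (0, 0, 0, 0, 2, 0))


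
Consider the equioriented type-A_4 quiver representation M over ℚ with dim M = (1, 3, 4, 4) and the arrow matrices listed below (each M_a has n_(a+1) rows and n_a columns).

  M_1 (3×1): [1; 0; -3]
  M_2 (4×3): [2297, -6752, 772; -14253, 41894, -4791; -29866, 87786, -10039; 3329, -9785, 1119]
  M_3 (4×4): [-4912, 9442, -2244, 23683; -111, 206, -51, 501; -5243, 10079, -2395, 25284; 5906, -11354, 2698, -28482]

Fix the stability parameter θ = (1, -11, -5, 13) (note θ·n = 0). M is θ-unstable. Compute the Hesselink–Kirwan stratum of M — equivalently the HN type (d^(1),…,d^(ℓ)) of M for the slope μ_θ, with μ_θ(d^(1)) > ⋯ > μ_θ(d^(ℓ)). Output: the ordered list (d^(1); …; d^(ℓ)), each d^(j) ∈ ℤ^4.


Via rank(M_{q-1}∘⋯∘M_p): M ≅ I[1,3], I[2,4]^2, I[3,4], I[4,4].
μ_θ-semistable layers: μ^(1)=13; μ^(2)=-5; μ^(3)=-11

((0, 0, 0, 4); (1, 1, 4, 0); (0, 2, 0, 0))


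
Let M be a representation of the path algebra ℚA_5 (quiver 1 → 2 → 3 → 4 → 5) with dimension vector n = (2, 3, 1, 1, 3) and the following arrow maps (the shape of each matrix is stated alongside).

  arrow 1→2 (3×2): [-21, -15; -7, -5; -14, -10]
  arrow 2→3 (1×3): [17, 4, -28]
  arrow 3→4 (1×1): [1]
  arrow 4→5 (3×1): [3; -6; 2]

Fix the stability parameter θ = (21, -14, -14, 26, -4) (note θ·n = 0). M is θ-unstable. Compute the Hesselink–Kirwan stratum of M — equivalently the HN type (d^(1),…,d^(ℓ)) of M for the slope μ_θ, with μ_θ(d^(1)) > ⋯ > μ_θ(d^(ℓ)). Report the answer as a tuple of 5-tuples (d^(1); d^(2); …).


Barcode: M ≅ I[1,1], I[1,5], I[2,2]^2, I[5,5]^2. HN layers by μ_θ (5 steps, strictly decreasing):
  μ^(1)=21; μ^(2)=11; μ^(3)=-7/3; μ^(4)=-4; μ^(5)=-14

((1, 0, 0, 0, 0); (0, 0, 0, 1, 1); (1, 1, 1, 0, 0); (0, 0, 0, 0, 2); (0, 2, 0, 0, 0))


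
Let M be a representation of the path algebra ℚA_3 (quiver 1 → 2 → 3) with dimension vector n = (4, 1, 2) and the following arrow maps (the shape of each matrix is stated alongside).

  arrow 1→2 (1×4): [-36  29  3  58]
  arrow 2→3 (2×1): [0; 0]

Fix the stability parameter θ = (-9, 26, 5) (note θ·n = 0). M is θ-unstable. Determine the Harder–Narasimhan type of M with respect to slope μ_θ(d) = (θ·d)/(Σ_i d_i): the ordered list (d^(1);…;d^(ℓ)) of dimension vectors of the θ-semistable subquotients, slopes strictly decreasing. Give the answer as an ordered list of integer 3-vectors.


Interval decomposition of M: I[1,1]^3, I[1,2], I[3,3]^2.
HN type (ℓ=3): μ^(1)=26; μ^(2)=5; μ^(3)=-9

((0, 1, 0); (0, 0, 2); (4, 0, 0))


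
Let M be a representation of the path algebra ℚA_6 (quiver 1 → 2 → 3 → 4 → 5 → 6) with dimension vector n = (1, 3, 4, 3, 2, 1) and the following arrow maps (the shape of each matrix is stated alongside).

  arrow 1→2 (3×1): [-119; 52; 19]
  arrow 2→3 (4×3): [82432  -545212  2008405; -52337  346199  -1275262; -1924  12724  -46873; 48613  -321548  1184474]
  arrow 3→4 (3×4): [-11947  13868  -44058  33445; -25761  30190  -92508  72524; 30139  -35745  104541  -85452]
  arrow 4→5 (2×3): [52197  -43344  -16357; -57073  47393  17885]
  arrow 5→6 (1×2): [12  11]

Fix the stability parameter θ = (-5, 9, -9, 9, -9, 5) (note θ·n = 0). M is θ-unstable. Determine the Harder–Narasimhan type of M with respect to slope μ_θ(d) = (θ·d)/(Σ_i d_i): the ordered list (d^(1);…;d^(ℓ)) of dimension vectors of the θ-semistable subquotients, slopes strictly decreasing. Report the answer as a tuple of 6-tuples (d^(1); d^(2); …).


Via rank(M_{q-1}∘⋯∘M_p): M ≅ I[1,5], I[2,4], I[2,6], I[3,3].
μ_θ-semistable layers: μ^(1)=9; μ^(2)=5; μ^(3)=0; μ^(4)=-5; μ^(5)=-9

((0, 0, 0, 1, 0, 0); (0, 0, 0, 0, 0, 1); (0, 3, 3, 2, 2, 0); (1, 0, 0, 0, 0, 0); (0, 0, 1, 0, 0, 0))


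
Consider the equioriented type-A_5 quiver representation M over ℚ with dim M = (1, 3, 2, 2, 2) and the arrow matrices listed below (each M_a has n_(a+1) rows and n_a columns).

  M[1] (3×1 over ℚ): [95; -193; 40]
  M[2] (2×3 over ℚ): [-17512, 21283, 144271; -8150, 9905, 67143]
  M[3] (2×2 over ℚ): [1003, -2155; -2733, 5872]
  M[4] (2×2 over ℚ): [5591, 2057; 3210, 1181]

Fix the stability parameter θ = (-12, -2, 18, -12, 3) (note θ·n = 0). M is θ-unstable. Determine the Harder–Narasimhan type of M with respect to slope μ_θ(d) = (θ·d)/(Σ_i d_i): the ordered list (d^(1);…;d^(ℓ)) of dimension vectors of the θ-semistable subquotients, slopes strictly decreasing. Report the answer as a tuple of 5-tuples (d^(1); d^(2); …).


Interval decomposition of M: I[1,5], I[2,2], I[2,5].
HN type (ℓ=3): μ^(1)=3; μ^(2)=-2; μ^(3)=-12

((0, 0, 2, 2, 2); (0, 3, 0, 0, 0); (1, 0, 0, 0, 0))


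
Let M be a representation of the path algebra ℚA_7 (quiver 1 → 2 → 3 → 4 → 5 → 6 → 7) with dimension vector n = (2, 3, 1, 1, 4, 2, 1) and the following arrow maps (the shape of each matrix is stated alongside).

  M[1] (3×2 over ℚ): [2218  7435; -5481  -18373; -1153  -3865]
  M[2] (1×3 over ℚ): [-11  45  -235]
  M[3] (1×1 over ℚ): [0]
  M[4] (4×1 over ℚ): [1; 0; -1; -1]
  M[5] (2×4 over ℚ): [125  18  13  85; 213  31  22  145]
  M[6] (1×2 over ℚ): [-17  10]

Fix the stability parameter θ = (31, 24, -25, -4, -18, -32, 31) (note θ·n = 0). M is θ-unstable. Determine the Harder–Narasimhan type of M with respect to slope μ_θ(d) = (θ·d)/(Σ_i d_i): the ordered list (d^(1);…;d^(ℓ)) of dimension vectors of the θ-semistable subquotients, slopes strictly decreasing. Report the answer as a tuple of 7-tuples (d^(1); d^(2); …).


Via rank(M_{q-1}∘⋯∘M_p): M ≅ I[1,2], I[1,3], I[2,2], I[4,7], I[5,5]^2, I[5,6].
μ_θ-semistable layers: μ^(1)=31; μ^(2)=55/2; μ^(3)=24; μ^(4)=10; μ^(5)=-18; μ^(6)=-25

((0, 0, 0, 0, 0, 0, 1); (1, 1, 0, 0, 0, 0, 0); (0, 1, 0, 0, 0, 0, 0); (1, 1, 1, 0, 0, 0, 0); (0, 0, 0, 1, 3, 1, 0); (0, 0, 0, 0, 1, 1, 0))


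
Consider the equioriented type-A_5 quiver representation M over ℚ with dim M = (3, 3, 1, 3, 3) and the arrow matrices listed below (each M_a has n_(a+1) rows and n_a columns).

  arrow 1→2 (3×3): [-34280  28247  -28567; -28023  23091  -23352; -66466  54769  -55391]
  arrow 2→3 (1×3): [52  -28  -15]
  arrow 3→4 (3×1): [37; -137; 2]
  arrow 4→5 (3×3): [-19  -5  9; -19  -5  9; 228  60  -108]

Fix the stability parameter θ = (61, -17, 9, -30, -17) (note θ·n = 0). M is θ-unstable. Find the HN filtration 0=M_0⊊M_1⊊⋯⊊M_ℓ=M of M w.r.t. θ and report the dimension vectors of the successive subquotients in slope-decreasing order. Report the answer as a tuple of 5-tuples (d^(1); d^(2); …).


Interval decomposition of M: I[1,1], I[1,2], I[1,4], I[2,2], I[4,4], I[4,5], I[5,5]^2.
HN type (ℓ=5): μ^(1)=61; μ^(2)=22; μ^(3)=23/4; μ^(4)=-17; μ^(5)=-30

((1, 0, 0, 0, 0); (1, 1, 0, 0, 0); (1, 1, 1, 1, 0); (0, 1, 0, 0, 3); (0, 0, 0, 2, 0))


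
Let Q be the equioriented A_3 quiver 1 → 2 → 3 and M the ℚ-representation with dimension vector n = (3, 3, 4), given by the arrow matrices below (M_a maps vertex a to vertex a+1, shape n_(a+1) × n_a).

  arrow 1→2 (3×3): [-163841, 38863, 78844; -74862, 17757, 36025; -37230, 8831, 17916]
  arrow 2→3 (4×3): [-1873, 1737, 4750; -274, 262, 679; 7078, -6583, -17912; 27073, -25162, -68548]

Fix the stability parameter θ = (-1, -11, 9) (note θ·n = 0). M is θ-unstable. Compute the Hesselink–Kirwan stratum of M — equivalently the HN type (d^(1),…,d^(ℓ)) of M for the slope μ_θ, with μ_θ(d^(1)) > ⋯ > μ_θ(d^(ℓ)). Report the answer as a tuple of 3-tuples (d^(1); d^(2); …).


Via rank(M_{q-1}∘⋯∘M_p): M ≅ I[1,3]^3, I[3,3].
μ_θ-semistable layers: μ^(1)=9; μ^(2)=-6

((0, 0, 4); (3, 3, 0))


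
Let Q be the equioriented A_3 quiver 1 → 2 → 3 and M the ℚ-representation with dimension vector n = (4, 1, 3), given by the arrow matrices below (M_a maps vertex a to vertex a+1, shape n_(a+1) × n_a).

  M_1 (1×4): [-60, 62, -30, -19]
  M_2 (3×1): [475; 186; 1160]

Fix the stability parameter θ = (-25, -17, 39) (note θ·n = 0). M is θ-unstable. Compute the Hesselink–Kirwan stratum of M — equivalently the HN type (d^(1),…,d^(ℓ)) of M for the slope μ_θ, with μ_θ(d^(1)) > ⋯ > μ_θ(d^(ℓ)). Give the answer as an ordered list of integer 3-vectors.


Via rank(M_{q-1}∘⋯∘M_p): M ≅ I[1,1]^3, I[1,3], I[3,3]^2.
μ_θ-semistable layers: μ^(1)=39; μ^(2)=-17; μ^(3)=-25

((0, 0, 3); (0, 1, 0); (4, 0, 0))


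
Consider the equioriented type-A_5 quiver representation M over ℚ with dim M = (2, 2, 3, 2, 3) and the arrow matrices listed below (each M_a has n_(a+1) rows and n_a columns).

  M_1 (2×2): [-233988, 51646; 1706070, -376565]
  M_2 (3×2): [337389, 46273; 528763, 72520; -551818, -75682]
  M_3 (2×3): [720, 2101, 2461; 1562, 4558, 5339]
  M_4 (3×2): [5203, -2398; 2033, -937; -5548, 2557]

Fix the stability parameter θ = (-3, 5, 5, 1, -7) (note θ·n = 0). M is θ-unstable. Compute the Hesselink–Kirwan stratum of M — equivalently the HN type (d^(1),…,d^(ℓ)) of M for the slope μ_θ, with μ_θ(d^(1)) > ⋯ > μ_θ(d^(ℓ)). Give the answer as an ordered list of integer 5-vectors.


Interval decomposition of M: I[1,1], I[1,3], I[2,5], I[3,5], I[5,5].
HN type (ℓ=5): μ^(1)=5; μ^(2)=1; μ^(3)=-1/3; μ^(4)=-3; μ^(5)=-7

((0, 1, 1, 0, 0); (0, 1, 1, 1, 1); (0, 0, 1, 1, 1); (2, 0, 0, 0, 0); (0, 0, 0, 0, 1))


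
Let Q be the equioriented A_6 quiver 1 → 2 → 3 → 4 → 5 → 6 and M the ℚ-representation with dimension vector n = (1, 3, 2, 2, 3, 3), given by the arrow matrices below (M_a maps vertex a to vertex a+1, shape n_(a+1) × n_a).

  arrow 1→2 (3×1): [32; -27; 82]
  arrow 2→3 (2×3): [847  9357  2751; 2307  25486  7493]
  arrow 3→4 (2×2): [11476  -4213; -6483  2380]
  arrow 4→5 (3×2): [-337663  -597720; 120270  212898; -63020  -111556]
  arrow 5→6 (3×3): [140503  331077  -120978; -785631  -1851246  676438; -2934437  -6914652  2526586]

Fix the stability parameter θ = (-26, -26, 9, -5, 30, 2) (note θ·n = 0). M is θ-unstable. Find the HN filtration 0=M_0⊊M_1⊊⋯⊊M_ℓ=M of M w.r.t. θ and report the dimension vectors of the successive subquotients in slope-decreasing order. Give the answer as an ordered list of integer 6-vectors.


Interval decomposition of M: I[1,6], I[2,2], I[2,6], I[5,5], I[6,6].
HN type (ℓ=4): μ^(1)=30; μ^(2)=16; μ^(3)=2; μ^(4)=-26

((0, 0, 0, 0, 1, 0); (0, 0, 0, 0, 2, 2); (0, 0, 2, 2, 0, 1); (1, 3, 0, 0, 0, 0))


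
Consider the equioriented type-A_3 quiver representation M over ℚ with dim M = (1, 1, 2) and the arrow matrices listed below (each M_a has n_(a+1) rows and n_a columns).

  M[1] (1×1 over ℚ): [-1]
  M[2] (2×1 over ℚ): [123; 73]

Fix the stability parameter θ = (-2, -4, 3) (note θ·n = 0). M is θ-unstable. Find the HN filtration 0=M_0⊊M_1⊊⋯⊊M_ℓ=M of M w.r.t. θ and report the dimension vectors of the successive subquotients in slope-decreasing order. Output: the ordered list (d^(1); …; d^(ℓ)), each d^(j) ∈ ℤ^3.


Via rank(M_{q-1}∘⋯∘M_p): M ≅ I[1,3], I[3,3].
μ_θ-semistable layers: μ^(1)=3; μ^(2)=-3

((0, 0, 2); (1, 1, 0))


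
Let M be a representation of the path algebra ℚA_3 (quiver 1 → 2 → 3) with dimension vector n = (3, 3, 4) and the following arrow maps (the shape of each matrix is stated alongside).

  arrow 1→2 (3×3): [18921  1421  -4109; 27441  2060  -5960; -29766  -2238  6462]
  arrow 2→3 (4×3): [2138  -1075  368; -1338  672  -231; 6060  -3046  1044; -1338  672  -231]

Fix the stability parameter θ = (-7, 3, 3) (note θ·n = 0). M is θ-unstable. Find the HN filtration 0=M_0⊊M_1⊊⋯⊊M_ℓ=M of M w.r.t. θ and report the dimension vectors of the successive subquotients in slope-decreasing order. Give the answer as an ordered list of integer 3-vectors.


Barcode: M ≅ I[1,1], I[1,2], I[1,3], I[2,3], I[3,3]^2. HN layers by μ_θ (2 steps, strictly decreasing):
  μ^(1)=3; μ^(2)=-7

((0, 3, 4); (3, 0, 0))


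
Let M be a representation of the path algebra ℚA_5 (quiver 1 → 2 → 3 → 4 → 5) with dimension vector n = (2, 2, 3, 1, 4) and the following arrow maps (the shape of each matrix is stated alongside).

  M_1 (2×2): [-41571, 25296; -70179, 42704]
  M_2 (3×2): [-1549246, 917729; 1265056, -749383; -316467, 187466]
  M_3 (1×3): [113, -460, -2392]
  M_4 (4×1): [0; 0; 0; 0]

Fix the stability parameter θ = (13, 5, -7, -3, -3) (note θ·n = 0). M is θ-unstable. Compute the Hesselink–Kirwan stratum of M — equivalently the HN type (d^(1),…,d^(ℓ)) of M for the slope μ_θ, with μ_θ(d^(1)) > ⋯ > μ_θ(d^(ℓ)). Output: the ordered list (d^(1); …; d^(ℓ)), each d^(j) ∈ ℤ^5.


Barcode: M ≅ I[1,1], I[1,4], I[2,3], I[3,3], I[5,5]^4. HN layers by μ_θ (5 steps, strictly decreasing):
  μ^(1)=13; μ^(2)=2; μ^(3)=-1; μ^(4)=-3; μ^(5)=-7

((1, 0, 0, 0, 0); (1, 1, 1, 1, 0); (0, 1, 1, 0, 0); (0, 0, 0, 0, 4); (0, 0, 1, 0, 0))


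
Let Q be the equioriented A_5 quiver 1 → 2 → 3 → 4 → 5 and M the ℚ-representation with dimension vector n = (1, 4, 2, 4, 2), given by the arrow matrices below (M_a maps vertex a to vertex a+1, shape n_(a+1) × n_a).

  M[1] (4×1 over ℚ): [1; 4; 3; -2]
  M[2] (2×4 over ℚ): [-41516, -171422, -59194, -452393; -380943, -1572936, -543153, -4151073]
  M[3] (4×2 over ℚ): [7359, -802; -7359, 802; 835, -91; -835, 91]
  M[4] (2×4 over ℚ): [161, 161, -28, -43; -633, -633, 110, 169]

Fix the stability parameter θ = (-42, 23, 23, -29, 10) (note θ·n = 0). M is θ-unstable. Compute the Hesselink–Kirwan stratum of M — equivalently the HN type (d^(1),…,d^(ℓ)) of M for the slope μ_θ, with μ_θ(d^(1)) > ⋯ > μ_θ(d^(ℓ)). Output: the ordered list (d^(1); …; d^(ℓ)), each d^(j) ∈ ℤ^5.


Barcode: M ≅ I[1,2], I[2,2], I[2,4], I[2,5], I[4,4], I[4,5]. HN layers by μ_θ (5 steps, strictly decreasing):
  μ^(1)=23; μ^(2)=10; μ^(3)=17/3; μ^(4)=-29; μ^(5)=-42

((0, 2, 0, 0, 0); (0, 0, 0, 0, 2); (0, 2, 2, 2, 0); (0, 0, 0, 2, 0); (1, 0, 0, 0, 0))


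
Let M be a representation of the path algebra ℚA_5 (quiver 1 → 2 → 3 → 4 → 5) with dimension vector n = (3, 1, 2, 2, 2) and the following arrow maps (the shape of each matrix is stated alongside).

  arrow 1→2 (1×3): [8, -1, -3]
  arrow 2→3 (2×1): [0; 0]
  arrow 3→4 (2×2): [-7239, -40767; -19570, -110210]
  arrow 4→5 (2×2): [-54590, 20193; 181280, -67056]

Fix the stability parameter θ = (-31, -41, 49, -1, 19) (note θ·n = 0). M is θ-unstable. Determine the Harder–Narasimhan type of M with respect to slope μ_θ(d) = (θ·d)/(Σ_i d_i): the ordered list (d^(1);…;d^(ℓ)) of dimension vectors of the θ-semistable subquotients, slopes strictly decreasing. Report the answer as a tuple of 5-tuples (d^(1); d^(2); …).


Interval decomposition of M: I[1,1]^2, I[1,2], I[3,3], I[3,4], I[4,5], I[5,5].
HN type (ℓ=6): μ^(1)=49; μ^(2)=24; μ^(3)=19; μ^(4)=-1; μ^(5)=-31; μ^(6)=-36

((0, 0, 1, 0, 0); (0, 0, 1, 1, 0); (0, 0, 0, 0, 2); (0, 0, 0, 1, 0); (2, 0, 0, 0, 0); (1, 1, 0, 0, 0))


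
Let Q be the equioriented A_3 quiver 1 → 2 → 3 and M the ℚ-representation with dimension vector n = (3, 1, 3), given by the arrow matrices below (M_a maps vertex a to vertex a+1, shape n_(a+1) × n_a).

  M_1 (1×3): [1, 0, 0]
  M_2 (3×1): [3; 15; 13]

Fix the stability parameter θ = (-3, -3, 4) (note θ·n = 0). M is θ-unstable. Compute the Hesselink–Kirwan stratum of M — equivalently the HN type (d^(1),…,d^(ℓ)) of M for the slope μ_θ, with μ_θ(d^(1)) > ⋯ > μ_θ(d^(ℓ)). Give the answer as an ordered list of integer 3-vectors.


Barcode: M ≅ I[1,1]^2, I[1,3], I[3,3]^2. HN layers by μ_θ (2 steps, strictly decreasing):
  μ^(1)=4; μ^(2)=-3

((0, 0, 3); (3, 1, 0))


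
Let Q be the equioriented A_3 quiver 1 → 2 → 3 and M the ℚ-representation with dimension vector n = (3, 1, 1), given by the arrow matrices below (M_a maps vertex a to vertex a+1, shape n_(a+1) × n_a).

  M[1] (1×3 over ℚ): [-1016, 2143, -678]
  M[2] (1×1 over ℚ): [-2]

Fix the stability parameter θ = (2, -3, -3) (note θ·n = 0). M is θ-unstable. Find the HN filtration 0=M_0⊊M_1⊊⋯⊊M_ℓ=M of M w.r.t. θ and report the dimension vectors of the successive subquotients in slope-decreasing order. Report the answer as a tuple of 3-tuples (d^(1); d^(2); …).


Interval decomposition of M: I[1,1]^2, I[1,3].
HN type (ℓ=2): μ^(1)=2; μ^(2)=-4/3

((2, 0, 0); (1, 1, 1))


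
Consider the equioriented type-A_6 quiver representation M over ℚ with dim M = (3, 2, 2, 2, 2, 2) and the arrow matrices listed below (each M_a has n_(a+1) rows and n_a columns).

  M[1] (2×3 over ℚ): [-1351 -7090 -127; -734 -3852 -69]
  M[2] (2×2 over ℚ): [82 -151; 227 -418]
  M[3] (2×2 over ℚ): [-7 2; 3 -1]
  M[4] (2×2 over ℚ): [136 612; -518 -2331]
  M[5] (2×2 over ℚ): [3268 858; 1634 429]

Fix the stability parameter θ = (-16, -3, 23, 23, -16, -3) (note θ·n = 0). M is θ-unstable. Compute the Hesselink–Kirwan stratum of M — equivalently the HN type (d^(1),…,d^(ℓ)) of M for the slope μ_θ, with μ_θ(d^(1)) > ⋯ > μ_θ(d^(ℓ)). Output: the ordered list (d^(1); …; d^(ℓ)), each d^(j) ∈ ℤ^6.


Interval decomposition of M: I[1,1], I[1,4], I[1,6], I[5,5], I[6,6].
HN type (ℓ=4): μ^(1)=23; μ^(2)=27/4; μ^(3)=-3; μ^(4)=-16

((0, 0, 1, 1, 0, 0); (0, 0, 1, 1, 1, 1); (0, 2, 0, 0, 0, 1); (3, 0, 0, 0, 1, 0))
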